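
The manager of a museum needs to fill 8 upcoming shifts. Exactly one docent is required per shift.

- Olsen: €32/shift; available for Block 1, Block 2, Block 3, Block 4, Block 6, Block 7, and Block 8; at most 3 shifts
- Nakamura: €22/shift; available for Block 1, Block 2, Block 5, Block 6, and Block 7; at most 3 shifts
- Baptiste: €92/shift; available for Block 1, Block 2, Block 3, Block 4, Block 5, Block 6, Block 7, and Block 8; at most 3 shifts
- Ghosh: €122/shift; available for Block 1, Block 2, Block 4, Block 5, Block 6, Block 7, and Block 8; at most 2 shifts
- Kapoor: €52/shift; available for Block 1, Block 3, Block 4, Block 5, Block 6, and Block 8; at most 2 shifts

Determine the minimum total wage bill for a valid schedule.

€266

Picking the cheapest available docent for each shift independently would cost €206, but that ignores the shift limits.
An optimal schedule: Block 1→Kapoor, Block 2→Nakamura, Block 3→Olsen, Block 4→Olsen, Block 5→Nakamura, Block 6→Kapoor, Block 7→Nakamura, Block 8→Olsen.
Total: 52 + 22 + 32 + 32 + 22 + 52 + 22 + 32 = €266.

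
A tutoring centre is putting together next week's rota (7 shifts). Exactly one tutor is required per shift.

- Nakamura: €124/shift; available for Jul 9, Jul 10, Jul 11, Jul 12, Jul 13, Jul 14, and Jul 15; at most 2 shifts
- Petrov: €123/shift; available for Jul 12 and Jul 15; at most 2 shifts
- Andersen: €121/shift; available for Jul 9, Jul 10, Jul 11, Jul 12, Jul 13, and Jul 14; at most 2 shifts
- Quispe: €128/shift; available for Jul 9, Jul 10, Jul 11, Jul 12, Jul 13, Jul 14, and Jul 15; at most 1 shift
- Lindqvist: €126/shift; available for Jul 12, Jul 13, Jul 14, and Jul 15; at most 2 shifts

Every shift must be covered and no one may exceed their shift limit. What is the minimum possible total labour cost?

Picking the cheapest available tutor for each shift independently would cost €849, but that ignores the shift limits.
An optimal schedule: Jul 9→Andersen, Jul 10→Andersen, Jul 11→Nakamura, Jul 12→Petrov, Jul 13→Nakamura, Jul 14→Lindqvist, Jul 15→Petrov.
Total: 121 + 121 + 124 + 123 + 124 + 126 + 123 = €862.

€862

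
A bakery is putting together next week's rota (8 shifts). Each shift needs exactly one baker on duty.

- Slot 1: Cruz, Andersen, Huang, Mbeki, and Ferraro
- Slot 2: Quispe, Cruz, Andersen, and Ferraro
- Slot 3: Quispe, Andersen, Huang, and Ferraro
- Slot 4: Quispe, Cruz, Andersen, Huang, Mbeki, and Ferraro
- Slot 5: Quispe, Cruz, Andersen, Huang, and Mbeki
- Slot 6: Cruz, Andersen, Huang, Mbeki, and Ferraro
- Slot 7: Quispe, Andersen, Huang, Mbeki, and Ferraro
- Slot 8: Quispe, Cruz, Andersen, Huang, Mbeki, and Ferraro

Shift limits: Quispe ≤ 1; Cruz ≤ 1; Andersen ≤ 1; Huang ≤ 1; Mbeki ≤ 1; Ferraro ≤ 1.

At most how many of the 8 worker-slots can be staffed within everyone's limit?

Total capacity across all bakers is 1+1+1+1+1+1 = 6, and 8 slots are needed, so at most 6 can be filled.
An assignment achieving 6: Slot 1→Cruz, Slot 2→Quispe, Slot 3→Andersen, Slot 5→Huang, Slot 6→Mbeki, Slot 7→Ferraro.
Loads: Quispe 1/1, Cruz 1/1, Andersen 1/1, Huang 1/1, Mbeki 1/1, Ferraro 1/1.

6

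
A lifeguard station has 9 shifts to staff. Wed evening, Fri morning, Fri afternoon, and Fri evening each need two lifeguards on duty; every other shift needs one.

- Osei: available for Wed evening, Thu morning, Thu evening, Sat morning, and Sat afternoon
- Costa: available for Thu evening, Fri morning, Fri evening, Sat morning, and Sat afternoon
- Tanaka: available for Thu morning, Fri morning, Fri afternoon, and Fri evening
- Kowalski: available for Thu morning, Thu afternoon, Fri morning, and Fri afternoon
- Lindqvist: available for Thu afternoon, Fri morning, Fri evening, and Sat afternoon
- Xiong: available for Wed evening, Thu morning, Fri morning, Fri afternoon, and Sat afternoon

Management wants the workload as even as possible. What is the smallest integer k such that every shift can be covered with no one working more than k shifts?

With 6 lifeguards and 13 worker-slots to fill, someone must work at least ⌈13/6⌉ = 3 shifts, so k ≥ 3.
k = 3 works: Wed evening→Osei+Xiong, Thu morning→Tanaka, Thu afternoon→Kowalski, Thu evening→Osei, Fri morning→Costa+Kowalski, Fri afternoon→Tanaka+Kowalski, Fri evening→Costa+Tanaka, Sat morning→Osei, Sat afternoon→Costa.
Loads: Osei 3, Costa 3, Tanaka 3, Kowalski 3, Lindqvist 0, Xiong 1 — all ≤ 3.

3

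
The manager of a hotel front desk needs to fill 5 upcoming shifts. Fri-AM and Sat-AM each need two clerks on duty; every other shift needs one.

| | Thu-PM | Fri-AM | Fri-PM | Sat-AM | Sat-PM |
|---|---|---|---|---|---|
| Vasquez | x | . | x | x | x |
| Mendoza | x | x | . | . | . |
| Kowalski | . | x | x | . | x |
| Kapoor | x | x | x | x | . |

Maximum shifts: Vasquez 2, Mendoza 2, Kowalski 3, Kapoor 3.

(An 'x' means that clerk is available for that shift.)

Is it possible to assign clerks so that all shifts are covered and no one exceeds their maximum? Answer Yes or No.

Sat-AM can only be covered by Vasquez and Kapoor, so that assignment is forced.
One valid schedule: Thu-PM→Mendoza, Fri-AM→Mendoza+Kowalski, Fri-PM→Kowalski, Sat-AM→Vasquez+Kapoor, Sat-PM→Vasquez.
Loads: Vasquez 2/2, Mendoza 2/2, Kowalski 2/3, Kapoor 1/3 — all within limits.

Yes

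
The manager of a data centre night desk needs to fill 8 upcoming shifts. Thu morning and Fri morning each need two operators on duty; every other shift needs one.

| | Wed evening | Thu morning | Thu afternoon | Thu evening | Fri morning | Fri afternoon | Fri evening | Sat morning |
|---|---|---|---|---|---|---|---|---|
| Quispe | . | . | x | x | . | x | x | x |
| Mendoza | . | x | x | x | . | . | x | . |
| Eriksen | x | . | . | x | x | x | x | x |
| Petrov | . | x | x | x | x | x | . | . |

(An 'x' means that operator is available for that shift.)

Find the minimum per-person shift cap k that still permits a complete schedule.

3

With 4 operators and 10 worker-slots to fill, someone must work at least ⌈10/4⌉ = 3 shifts, so k ≥ 3.
k = 3 works: Wed evening→Eriksen, Thu morning→Mendoza+Petrov, Thu afternoon→Quispe, Thu evening→Mendoza, Fri morning→Eriksen+Petrov, Fri afternoon→Quispe, Fri evening→Mendoza, Sat morning→Quispe.
Loads: Quispe 3, Mendoza 3, Eriksen 2, Petrov 2 — all ≤ 3.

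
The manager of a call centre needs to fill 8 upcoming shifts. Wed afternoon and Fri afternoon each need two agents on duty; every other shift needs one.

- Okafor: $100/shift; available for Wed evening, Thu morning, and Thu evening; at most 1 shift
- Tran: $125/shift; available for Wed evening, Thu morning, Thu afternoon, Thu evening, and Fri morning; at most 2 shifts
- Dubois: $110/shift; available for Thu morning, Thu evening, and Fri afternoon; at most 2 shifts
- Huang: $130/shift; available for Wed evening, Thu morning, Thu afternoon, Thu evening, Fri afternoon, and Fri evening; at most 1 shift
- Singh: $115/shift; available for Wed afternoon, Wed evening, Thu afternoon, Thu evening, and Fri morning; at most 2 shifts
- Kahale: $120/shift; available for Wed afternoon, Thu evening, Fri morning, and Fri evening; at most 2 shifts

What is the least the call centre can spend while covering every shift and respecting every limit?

$1170

Wed afternoon can only be covered by Singh and Kahale, so that assignment is forced.
Fri afternoon can only be covered by Dubois and Huang, so that assignment is forced.
Picking the cheapest available agent for each shift independently would cost $1125, but that ignores the shift limits.
An optimal schedule: Wed afternoon→Singh+Kahale, Wed evening→Okafor, Thu morning→Dubois, Thu afternoon→Tran, Thu evening→Singh, Fri morning→Tran, Fri afternoon→Dubois+Huang, Fri evening→Kahale.
Total: 115 + 120 + 100 + 110 + 125 + 115 + 125 + 110 + 130 + 120 = $1170.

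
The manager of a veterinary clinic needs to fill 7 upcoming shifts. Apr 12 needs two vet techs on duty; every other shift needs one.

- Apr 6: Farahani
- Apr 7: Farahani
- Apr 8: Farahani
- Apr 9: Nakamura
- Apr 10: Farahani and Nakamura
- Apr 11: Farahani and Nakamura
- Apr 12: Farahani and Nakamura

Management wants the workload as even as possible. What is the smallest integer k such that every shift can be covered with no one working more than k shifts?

With 2 vet techs and 8 worker-slots to fill, someone must work at least ⌈8/2⌉ = 4 shifts, so k ≥ 4.
k = 4 works: Apr 6→Farahani, Apr 7→Farahani, Apr 8→Farahani, Apr 9→Nakamura, Apr 10→Nakamura, Apr 11→Nakamura, Apr 12→Farahani+Nakamura.
Loads: Farahani 4, Nakamura 4 — all ≤ 4.

4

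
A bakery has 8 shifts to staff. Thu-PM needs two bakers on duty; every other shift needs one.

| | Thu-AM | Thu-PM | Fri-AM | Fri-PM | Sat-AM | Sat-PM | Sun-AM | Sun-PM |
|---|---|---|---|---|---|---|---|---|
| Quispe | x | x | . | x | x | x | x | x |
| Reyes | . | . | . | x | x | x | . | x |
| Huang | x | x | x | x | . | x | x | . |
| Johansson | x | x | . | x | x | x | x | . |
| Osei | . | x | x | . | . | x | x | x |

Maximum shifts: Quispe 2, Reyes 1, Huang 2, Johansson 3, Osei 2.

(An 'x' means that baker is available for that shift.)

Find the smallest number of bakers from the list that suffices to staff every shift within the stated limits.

4

9 slots to fill and no one can take more than 3, so at least ⌈9/3⌉ = 3 bakers are needed.
Any 3 bakers together have capacity at most 3+2+2 = 7 < 9 slots, so 3 can never suffice.
Quispe, Huang, Johansson, and Osei alone can cover everything: Thu-AM→Huang, Thu-PM→Johansson+Osei, Fri-AM→Huang, Fri-PM→Johansson, Sat-AM→Quispe, Sat-PM→Johansson, Sun-AM→Osei, Sun-PM→Quispe.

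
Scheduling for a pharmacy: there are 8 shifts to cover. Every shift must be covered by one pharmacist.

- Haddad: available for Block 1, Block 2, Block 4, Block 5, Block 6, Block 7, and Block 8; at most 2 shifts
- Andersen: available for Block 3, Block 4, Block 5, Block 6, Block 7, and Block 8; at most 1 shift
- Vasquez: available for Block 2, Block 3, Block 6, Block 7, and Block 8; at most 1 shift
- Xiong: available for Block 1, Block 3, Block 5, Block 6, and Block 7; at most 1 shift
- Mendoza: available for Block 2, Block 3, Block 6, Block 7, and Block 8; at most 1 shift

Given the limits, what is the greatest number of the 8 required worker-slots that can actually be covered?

Total capacity across all pharmacists is 2+1+1+1+1 = 6, and 8 slots are needed, so at most 6 can be filled.
An assignment achieving 6: Block 1→Haddad, Block 2→Vasquez, Block 3→Xiong, Block 4→Haddad, Block 5→Andersen, Block 8→Mendoza.
Loads: Haddad 2/2, Andersen 1/1, Vasquez 1/1, Xiong 1/1, Mendoza 1/1.

6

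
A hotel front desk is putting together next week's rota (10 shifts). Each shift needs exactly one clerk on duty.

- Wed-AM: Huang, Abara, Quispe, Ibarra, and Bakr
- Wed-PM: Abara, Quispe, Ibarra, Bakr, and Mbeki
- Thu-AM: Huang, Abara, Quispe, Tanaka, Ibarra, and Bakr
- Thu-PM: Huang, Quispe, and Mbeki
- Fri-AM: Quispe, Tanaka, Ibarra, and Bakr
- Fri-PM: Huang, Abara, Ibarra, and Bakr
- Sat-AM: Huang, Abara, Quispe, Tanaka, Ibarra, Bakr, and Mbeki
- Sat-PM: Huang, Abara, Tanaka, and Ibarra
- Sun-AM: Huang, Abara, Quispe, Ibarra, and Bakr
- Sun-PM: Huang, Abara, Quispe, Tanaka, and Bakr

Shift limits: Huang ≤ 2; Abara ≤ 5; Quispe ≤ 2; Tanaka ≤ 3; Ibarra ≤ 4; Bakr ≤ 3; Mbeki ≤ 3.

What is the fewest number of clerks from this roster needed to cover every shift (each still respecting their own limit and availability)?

3

10 slots to fill and no one can take more than 5, so at least ⌈10/5⌉ = 2 clerks are needed.
Any 2 clerks together have capacity at most 5+4 = 9 < 10 slots, so 2 can never suffice.
Huang, Abara, and Tanaka alone can cover everything: Wed-AM→Huang, Wed-PM→Abara, Thu-AM→Abara, Thu-PM→Huang, Fri-AM→Tanaka, Fri-PM→Abara, Sat-AM→Abara, Sat-PM→Tanaka, Sun-AM→Abara, Sun-PM→Tanaka.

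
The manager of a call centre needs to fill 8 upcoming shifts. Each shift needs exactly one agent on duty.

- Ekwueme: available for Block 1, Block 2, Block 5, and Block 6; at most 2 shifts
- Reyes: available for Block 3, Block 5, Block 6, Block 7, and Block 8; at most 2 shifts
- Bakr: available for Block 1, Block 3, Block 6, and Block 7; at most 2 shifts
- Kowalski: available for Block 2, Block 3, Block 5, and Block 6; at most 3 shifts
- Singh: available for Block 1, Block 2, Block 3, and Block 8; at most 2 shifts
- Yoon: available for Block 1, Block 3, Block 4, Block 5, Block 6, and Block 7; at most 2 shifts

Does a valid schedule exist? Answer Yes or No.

Block 4 can only be covered by Yoon, so that assignment is forced.
One valid schedule: Block 1→Ekwueme, Block 2→Ekwueme, Block 3→Bakr, Block 4→Yoon, Block 5→Kowalski, Block 6→Bakr, Block 7→Reyes, Block 8→Reyes.
Loads: Ekwueme 2/2, Reyes 2/2, Bakr 2/2, Kowalski 1/3, Singh 0/2, Yoon 1/2 — all within limits.

Yes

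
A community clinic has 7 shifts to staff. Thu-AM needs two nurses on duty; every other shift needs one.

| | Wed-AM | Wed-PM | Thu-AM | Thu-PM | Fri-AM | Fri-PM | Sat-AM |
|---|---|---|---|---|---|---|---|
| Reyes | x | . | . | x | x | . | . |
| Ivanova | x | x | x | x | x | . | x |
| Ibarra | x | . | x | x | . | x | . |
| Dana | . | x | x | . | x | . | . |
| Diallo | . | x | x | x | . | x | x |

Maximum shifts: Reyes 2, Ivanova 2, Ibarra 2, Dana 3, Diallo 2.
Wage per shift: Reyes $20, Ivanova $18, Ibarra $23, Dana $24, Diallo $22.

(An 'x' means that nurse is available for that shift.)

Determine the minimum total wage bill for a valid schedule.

Picking the cheapest available nurse for each shift independently would cost $152, but that ignores the shift limits.
An optimal schedule: Wed-AM→Reyes, Wed-PM→Ivanova, Thu-AM→Diallo+Ibarra, Thu-PM→Ibarra, Fri-AM→Reyes, Fri-PM→Diallo, Sat-AM→Ivanova.
Total: 20 + 18 + 22 + 23 + 23 + 20 + 22 + 18 = $166.

$166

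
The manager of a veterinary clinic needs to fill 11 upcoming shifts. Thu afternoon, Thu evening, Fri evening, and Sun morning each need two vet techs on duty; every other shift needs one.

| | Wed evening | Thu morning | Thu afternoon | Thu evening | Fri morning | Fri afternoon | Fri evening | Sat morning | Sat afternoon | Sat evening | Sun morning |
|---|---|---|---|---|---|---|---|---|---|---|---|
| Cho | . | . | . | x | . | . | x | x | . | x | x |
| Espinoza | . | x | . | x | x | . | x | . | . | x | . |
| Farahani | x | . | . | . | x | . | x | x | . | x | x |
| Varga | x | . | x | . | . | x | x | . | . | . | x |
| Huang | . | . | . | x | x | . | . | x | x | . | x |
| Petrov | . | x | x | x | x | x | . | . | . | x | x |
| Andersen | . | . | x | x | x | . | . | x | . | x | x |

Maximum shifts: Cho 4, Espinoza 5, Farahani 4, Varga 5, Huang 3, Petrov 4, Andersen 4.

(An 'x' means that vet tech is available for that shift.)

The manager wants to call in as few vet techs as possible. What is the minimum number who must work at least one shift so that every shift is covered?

15 slots to fill and no one can take more than 5, so at least ⌈15/5⌉ = 3 vet techs are needed.
Any 3 vet techs together have capacity at most 5+5+4 = 14 < 15 slots, so 3 can never suffice.
Cho, Varga, Huang, and Petrov alone can cover everything: Wed evening→Varga, Thu morning→Petrov, Thu afternoon→Varga+Petrov, Thu evening→Cho+Huang, Fri morning→Huang, Fri afternoon→Varga, Fri evening→Cho+Varga, Sat morning→Cho, Sat afternoon→Huang, Sat evening→Cho, Sun morning→Varga+Petrov.

4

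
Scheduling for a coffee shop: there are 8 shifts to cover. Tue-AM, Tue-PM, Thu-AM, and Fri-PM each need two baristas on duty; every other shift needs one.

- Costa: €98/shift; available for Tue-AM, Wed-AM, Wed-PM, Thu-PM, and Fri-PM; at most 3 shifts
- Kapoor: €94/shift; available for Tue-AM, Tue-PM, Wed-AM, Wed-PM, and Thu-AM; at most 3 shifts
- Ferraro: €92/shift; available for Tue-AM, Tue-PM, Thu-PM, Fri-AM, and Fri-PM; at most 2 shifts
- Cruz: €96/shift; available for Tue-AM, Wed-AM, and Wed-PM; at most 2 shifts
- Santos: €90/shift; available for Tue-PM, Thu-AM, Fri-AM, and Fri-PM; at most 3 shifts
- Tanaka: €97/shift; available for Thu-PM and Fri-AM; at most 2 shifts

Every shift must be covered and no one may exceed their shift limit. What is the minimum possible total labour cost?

€1122

Thu-AM can only be covered by Kapoor and Santos, so that assignment is forced.
Picking the cheapest available barista for each shift independently would cost €1104, but that ignores the shift limits.
An optimal schedule: Tue-AM→Kapoor+Cruz, Tue-PM→Santos+Ferraro, Wed-AM→Kapoor, Wed-PM→Cruz, Thu-AM→Santos+Kapoor, Thu-PM→Tanaka, Fri-AM→Tanaka, Fri-PM→Santos+Ferraro.
Total: 94 + 96 + 90 + 92 + 94 + 96 + 90 + 94 + 97 + 97 + 90 + 92 = €1122.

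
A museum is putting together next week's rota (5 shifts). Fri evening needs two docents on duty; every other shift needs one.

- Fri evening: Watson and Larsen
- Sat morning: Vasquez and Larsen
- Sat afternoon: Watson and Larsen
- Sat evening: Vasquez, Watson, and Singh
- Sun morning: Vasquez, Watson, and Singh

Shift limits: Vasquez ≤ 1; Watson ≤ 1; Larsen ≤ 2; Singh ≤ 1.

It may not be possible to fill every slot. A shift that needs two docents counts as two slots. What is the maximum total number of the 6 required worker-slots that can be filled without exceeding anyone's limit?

5

Total capacity across all docents is 1+1+2+1 = 5, and 6 slots are needed, so at most 5 can be filled.
An assignment achieving 5: Fri evening→Watson+Larsen, Sat morning→Vasquez, Sat afternoon→Larsen, Sat evening→Singh.
Loads: Vasquez 1/1, Watson 1/1, Larsen 2/2, Singh 1/1.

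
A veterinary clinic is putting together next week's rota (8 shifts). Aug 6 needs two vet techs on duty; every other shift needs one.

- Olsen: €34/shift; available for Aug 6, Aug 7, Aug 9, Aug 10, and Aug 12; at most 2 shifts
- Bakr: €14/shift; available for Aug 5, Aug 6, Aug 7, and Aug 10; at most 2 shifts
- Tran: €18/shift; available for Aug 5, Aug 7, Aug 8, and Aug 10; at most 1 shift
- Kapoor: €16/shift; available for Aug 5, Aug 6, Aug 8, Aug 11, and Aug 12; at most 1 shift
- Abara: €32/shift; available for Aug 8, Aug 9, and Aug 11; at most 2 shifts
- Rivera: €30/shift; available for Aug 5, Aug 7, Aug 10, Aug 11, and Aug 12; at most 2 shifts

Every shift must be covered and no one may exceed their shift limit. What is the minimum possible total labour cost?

€220

Picking the cheapest available vet tech for each shift independently would cost €152, but that ignores the shift limits.
An optimal schedule: Aug 5→Bakr, Aug 6→Bakr+Kapoor, Aug 7→Rivera, Aug 8→Tran, Aug 9→Abara, Aug 10→Olsen, Aug 11→Abara, Aug 12→Rivera.
Total: 14 + 14 + 16 + 30 + 18 + 32 + 34 + 32 + 30 = €220.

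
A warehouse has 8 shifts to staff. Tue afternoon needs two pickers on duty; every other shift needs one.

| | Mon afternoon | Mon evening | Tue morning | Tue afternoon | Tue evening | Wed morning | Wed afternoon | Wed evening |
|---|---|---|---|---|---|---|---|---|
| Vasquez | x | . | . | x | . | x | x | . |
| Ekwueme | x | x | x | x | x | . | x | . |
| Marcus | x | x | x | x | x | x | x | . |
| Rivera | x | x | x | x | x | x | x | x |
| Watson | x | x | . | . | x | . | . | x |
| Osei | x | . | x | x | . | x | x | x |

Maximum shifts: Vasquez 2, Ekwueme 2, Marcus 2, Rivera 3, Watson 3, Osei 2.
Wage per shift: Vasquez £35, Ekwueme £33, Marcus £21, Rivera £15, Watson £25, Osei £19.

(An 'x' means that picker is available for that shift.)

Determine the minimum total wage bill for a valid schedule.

Picking the cheapest available picker for each shift independently would cost £139, but that ignores the shift limits.
An optimal schedule: Mon afternoon→Watson, Mon evening→Rivera, Tue morning→Rivera, Tue afternoon→Osei+Marcus, Tue evening→Watson, Wed morning→Osei, Wed afternoon→Marcus, Wed evening→Rivera.
Total: 25 + 15 + 15 + 19 + 21 + 25 + 19 + 21 + 15 = £175.

£175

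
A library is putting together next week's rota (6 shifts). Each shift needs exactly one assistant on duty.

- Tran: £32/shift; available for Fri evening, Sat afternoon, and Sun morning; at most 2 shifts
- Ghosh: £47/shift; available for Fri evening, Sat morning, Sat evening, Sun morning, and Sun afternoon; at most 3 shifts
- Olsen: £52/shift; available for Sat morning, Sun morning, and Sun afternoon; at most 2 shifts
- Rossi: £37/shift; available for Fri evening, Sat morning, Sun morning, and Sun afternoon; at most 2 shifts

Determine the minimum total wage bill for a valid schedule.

Sat afternoon can only be covered by Tran, so that assignment is forced.
Sat evening can only be covered by Ghosh, so that assignment is forced.
Picking the cheapest available assistant for each shift independently would cost £217, but that ignores the shift limits.
An optimal schedule: Fri evening→Tran, Sat morning→Rossi, Sat afternoon→Tran, Sat evening→Ghosh, Sun morning→Ghosh, Sun afternoon→Rossi.
Total: 32 + 37 + 32 + 47 + 47 + 37 = £232.

£232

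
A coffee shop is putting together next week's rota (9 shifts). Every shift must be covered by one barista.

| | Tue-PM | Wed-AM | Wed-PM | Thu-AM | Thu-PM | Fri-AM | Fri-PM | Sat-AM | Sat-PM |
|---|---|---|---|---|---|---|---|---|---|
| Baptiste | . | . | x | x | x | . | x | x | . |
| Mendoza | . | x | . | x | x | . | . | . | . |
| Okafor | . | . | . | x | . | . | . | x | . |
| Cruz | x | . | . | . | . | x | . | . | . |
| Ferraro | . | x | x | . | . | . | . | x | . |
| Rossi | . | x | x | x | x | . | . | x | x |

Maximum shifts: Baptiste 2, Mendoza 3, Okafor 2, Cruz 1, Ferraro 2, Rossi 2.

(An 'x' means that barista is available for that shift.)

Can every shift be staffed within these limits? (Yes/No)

No

Total capacity is 12 and 9 slots are needed, so capacity alone doesn't rule it out.
Shifts {Tue-PM, Fri-AM} need 2 worker-slots in total, but the baristas available for any of those shifts (Cruz) can supply at most 1 among them. So no valid schedule exists.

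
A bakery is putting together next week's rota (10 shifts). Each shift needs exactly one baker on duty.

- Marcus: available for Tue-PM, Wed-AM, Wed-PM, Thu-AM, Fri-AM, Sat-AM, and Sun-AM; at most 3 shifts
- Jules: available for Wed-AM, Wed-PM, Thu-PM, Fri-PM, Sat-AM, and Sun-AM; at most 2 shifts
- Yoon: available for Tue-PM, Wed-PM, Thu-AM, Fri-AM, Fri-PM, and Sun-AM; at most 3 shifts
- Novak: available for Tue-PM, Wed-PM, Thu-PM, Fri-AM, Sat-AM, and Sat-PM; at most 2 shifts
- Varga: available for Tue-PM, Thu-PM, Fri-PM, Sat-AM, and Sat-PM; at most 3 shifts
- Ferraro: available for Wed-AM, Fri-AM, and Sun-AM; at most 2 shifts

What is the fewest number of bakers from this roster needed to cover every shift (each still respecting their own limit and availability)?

10 slots to fill and no one can take more than 3, so at least ⌈10/3⌉ = 4 bakers are needed.
Marcus, Jules, Yoon, and Novak alone can cover everything: Tue-PM→Marcus, Wed-AM→Marcus, Wed-PM→Yoon, Thu-AM→Marcus, Thu-PM→Jules, Fri-AM→Yoon, Fri-PM→Jules, Sat-AM→Novak, Sat-PM→Novak, Sun-AM→Yoon.

4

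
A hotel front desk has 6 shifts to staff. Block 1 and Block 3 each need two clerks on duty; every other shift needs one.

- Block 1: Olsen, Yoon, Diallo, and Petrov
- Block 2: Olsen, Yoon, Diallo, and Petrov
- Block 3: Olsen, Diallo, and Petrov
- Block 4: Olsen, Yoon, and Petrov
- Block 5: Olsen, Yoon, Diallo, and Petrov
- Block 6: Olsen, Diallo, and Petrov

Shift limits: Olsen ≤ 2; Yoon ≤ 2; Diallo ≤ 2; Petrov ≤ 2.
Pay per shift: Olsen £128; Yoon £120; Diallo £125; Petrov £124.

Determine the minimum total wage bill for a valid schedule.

£994

Picking the cheapest available clerk for each shift independently would cost £977, but that ignores the shift limits.
An optimal schedule: Block 1→Yoon+Petrov, Block 2→Yoon, Block 3→Olsen+Diallo, Block 4→Olsen, Block 5→Petrov, Block 6→Diallo.
Total: 120 + 124 + 120 + 128 + 125 + 128 + 124 + 125 = £994.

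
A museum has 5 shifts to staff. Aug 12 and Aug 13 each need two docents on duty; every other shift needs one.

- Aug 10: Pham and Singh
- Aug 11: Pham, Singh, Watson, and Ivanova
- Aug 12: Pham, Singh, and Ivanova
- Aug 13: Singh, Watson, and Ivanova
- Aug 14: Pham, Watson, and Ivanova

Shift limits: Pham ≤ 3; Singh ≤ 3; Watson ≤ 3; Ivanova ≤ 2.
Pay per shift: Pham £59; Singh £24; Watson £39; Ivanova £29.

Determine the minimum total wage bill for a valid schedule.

£208

Picking the cheapest available docent for each shift independently would cost £183, but that ignores the shift limits.
An optimal schedule: Aug 10→Singh, Aug 11→Watson, Aug 12→Singh+Ivanova, Aug 13→Singh+Ivanova, Aug 14→Watson.
Total: 24 + 39 + 24 + 29 + 24 + 29 + 39 = £208.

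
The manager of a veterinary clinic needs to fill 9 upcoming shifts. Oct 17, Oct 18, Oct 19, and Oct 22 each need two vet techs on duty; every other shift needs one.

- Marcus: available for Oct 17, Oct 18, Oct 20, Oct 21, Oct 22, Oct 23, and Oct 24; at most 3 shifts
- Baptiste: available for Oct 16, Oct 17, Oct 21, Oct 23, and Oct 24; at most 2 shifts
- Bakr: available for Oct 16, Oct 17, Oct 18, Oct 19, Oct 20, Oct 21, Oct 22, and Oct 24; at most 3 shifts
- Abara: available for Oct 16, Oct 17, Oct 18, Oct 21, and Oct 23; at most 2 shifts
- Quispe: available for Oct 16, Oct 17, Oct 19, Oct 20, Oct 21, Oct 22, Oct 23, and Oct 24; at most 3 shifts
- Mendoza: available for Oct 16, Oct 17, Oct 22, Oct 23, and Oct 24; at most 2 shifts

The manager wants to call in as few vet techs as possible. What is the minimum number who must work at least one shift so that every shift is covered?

5

13 slots to fill and no one can take more than 3, so at least ⌈13/3⌉ = 5 vet techs are needed.
Marcus, Baptiste, Bakr, Abara, and Quispe alone can cover everything: Oct 16→Baptiste, Oct 17→Abara+Quispe, Oct 18→Marcus+Bakr, Oct 19→Bakr+Quispe, Oct 20→Marcus, Oct 21→Abara, Oct 22→Marcus+Bakr, Oct 23→Baptiste, Oct 24→Quispe.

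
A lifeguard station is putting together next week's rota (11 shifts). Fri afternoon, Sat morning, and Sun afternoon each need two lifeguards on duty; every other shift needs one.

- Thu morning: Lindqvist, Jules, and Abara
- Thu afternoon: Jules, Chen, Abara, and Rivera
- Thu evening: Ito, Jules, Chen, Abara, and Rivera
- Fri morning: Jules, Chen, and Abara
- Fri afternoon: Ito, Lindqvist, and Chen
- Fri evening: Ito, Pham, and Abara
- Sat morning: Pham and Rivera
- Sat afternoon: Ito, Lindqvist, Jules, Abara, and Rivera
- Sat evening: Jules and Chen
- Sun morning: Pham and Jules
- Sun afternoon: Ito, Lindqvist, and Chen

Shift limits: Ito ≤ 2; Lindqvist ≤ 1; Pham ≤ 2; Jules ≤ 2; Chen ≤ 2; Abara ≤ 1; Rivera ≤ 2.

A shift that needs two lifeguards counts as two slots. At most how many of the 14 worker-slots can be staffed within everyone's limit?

12

Total capacity across all lifeguards is 2+1+2+2+2+1+2 = 12, and 14 slots are needed, so at most 12 can be filled.
An assignment achieving 12: Thu morning→Lindqvist, Thu afternoon→Abara, Thu evening→Rivera, Fri morning→Jules, Fri afternoon→Ito+Chen, Fri evening→Ito, Sat morning→Pham+Rivera, Sat evening→Jules, Sun morning→Pham, Sun afternoon→Chen.
Loads: Ito 2/2, Lindqvist 1/1, Pham 2/2, Jules 2/2, Chen 2/2, Abara 1/1, Rivera 2/2.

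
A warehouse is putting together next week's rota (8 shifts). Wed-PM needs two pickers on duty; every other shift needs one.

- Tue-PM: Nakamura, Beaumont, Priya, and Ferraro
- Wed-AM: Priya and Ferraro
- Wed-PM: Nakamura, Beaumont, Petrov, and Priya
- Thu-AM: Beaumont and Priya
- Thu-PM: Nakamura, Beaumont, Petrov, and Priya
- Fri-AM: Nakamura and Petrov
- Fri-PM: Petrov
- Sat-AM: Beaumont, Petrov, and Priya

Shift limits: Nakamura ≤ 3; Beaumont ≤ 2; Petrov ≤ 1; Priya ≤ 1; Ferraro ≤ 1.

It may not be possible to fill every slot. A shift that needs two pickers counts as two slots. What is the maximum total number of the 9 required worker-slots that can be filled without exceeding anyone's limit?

8

Total capacity across all pickers is 3+2+1+1+1 = 8, and 9 slots are needed, so at most 8 can be filled.
An assignment achieving 8: Tue-PM→Ferraro, Wed-AM→Priya, Wed-PM→Nakamura, Thu-AM→Beaumont, Thu-PM→Nakamura, Fri-AM→Nakamura, Fri-PM→Petrov, Sat-AM→Beaumont.
Loads: Nakamura 3/3, Beaumont 2/2, Petrov 1/1, Priya 1/1, Ferraro 1/1.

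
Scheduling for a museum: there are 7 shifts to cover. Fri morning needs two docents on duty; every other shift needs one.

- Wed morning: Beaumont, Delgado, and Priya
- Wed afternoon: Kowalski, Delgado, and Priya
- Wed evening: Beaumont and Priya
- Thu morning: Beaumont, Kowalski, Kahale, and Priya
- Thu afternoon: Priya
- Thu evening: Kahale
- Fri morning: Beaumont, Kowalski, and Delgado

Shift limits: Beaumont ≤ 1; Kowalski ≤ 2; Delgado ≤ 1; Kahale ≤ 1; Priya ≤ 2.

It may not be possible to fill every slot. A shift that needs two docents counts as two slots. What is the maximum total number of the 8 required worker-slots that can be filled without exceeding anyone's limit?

7

Total capacity across all docents is 1+2+1+1+2 = 7, and 8 slots are needed, so at most 7 can be filled.
An assignment achieving 7: Wed morning→Delgado, Wed afternoon→Kowalski, Wed evening→Beaumont, Thu morning→Priya, Thu afternoon→Priya, Thu evening→Kahale, Fri morning→Kowalski.
Loads: Beaumont 1/1, Kowalski 2/2, Delgado 1/1, Kahale 1/1, Priya 2/2.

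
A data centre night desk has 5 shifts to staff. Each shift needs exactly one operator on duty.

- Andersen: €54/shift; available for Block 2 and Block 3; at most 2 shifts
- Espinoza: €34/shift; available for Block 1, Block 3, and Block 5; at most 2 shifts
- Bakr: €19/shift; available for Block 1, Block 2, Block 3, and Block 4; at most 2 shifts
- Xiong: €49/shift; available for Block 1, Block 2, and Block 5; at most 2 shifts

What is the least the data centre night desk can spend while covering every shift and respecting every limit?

Block 4 can only be covered by Bakr, so that assignment is forced.
Picking the cheapest available operator for each shift independently would cost €110, but that ignores the shift limits.
An optimal schedule: Block 1→Bakr, Block 2→Xiong, Block 3→Espinoza, Block 4→Bakr, Block 5→Espinoza.
Total: 19 + 49 + 34 + 19 + 34 = €155.

€155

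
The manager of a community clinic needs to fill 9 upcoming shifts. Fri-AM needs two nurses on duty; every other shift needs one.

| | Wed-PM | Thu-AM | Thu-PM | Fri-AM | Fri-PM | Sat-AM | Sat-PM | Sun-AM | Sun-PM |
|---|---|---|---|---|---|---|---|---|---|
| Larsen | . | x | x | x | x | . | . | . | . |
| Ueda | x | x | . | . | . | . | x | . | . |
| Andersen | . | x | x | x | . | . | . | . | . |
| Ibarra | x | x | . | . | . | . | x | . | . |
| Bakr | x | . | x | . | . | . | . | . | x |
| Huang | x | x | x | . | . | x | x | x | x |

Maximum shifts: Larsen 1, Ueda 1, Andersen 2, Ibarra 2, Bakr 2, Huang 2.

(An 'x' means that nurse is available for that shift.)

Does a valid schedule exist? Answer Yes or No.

Total capacity is 10 and 10 slots are needed, so capacity alone doesn't rule it out.
Shifts {Fri-AM, Fri-PM} need 3 worker-slots in total, but the nurses available for any of those shifts (Larsen and Andersen) can supply at most 2 among them. So no valid schedule exists.

No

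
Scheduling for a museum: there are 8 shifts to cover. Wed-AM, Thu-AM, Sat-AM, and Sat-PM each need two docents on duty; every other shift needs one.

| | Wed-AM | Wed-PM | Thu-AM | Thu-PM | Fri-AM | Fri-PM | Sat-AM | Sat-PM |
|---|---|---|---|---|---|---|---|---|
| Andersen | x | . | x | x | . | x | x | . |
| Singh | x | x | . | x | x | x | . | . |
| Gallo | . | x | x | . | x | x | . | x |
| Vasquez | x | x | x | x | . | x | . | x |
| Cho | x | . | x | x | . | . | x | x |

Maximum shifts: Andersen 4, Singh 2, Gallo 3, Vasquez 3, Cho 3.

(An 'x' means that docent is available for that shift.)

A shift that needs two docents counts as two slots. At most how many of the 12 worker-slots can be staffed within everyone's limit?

Total capacity across all docents is 4+2+3+3+3 = 15, and 12 slots are needed, so at most 12 can be filled.
An assignment achieving 12: Wed-AM→Andersen+Vasquez, Wed-PM→Singh, Thu-AM→Andersen+Gallo, Thu-PM→Andersen, Fri-AM→Singh, Fri-PM→Gallo, Sat-AM→Andersen+Cho, Sat-PM→Gallo+Vasquez.
Loads: Andersen 4/4, Singh 2/2, Gallo 3/3, Vasquez 2/3, Cho 1/3.

12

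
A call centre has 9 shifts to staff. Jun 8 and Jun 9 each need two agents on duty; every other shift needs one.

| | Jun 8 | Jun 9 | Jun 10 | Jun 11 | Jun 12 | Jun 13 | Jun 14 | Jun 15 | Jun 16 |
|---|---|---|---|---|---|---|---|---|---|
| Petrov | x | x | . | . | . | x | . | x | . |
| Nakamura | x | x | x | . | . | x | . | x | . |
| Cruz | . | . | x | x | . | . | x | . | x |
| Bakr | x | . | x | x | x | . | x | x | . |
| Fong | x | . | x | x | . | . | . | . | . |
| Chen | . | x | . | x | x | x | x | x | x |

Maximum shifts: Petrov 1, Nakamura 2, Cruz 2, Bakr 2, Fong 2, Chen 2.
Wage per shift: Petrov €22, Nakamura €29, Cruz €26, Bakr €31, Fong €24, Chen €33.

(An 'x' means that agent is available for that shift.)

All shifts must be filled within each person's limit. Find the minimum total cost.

€308

Picking the cheapest available agent for each shift independently would cost €272, but that ignores the shift limits.
An optimal schedule: Jun 8→Bakr+Fong, Jun 9→Petrov+Nakamura, Jun 10→Fong, Jun 11→Chen, Jun 12→Bakr, Jun 13→Nakamura, Jun 14→Cruz, Jun 15→Chen, Jun 16→Cruz.
Total: 31 + 24 + 22 + 29 + 24 + 33 + 31 + 29 + 26 + 33 + 26 = €308.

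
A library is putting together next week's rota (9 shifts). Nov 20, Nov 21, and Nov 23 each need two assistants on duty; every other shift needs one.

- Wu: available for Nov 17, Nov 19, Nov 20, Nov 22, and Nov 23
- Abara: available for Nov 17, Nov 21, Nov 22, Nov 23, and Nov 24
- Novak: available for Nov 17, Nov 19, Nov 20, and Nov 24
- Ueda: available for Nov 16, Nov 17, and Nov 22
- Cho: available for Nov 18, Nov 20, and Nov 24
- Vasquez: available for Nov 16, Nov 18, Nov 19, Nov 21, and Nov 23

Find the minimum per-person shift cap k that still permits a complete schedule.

With 6 assistants and 12 worker-slots to fill, someone must work at least ⌈12/6⌉ = 2 shifts, so k ≥ 2.
k = 2 works: Nov 16→Ueda, Nov 17→Novak, Nov 18→Cho, Nov 19→Wu, Nov 20→Wu+Novak, Nov 21→Abara+Vasquez, Nov 22→Ueda, Nov 23→Abara+Vasquez, Nov 24→Cho.
Loads: Wu 2, Abara 2, Novak 2, Ueda 2, Cho 2, Vasquez 2 — all ≤ 2.

2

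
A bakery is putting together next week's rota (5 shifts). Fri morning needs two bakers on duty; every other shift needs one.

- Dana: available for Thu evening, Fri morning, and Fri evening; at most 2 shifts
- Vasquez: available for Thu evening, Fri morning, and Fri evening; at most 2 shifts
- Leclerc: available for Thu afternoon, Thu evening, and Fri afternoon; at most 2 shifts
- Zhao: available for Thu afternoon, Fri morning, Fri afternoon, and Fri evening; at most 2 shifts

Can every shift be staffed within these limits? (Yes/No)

One valid schedule: Thu afternoon→Leclerc, Thu evening→Dana, Fri morning→Dana+Vasquez, Fri afternoon→Leclerc, Fri evening→Vasquez.
Loads: Dana 2/2, Vasquez 2/2, Leclerc 2/2, Zhao 0/2 — all within limits.

Yes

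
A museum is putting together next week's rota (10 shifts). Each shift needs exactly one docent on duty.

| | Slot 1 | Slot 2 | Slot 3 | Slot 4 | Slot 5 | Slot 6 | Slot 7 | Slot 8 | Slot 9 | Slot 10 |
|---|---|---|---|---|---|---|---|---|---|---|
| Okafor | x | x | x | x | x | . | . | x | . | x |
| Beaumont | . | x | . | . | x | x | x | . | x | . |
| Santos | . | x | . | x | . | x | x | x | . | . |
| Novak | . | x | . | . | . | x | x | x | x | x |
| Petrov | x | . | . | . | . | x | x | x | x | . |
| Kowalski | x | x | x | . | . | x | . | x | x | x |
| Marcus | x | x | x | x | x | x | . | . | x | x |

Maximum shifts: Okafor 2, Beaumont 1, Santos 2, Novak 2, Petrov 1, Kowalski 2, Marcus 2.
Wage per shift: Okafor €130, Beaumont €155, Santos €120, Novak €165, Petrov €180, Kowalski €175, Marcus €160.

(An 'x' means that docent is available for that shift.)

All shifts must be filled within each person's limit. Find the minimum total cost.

Picking the cheapest available docent for each shift independently would cost €1275, but that ignores the shift limits.
An optimal schedule: Slot 1→Marcus, Slot 2→Novak, Slot 3→Okafor, Slot 4→Santos, Slot 5→Okafor, Slot 6→Kowalski, Slot 7→Santos, Slot 8→Novak, Slot 9→Beaumont, Slot 10→Marcus.
Total: 160 + 165 + 130 + 120 + 130 + 175 + 120 + 165 + 155 + 160 = €1480.

€1480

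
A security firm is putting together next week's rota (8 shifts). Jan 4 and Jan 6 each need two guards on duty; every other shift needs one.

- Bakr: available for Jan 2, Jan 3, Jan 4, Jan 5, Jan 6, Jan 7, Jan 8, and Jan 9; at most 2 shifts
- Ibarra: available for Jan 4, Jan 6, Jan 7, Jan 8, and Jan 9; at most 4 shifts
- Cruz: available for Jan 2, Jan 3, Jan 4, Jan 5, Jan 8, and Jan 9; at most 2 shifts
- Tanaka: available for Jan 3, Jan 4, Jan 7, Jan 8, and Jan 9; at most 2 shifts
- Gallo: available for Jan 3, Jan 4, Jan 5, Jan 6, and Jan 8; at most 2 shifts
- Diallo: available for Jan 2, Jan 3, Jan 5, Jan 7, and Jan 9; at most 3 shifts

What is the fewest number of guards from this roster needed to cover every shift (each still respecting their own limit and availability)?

10 slots to fill and no one can take more than 4, so at least ⌈10/4⌉ = 3 guards are needed.
Any 3 guards together have capacity at most 4+3+2 = 9 < 10 slots, so 3 can never suffice.
Bakr, Ibarra, Cruz, and Tanaka alone can cover everything: Jan 2→Bakr, Jan 3→Cruz, Jan 4→Ibarra+Tanaka, Jan 5→Cruz, Jan 6→Bakr+Ibarra, Jan 7→Ibarra, Jan 8→Ibarra, Jan 9→Tanaka.

4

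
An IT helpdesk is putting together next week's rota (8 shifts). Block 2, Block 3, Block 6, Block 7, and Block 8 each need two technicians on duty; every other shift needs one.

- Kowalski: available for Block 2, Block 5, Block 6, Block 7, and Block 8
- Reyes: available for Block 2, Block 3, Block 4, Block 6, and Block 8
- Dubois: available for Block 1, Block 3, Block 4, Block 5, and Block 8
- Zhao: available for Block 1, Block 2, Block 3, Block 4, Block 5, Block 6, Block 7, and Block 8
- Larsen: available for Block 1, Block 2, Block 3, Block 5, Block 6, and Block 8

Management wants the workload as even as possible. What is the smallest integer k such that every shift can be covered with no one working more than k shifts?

With 5 technicians and 13 worker-slots to fill, someone must work at least ⌈13/5⌉ = 3 shifts, so k ≥ 3.
k = 3 works: Block 1→Dubois, Block 2→Kowalski+Reyes, Block 3→Reyes+Dubois, Block 4→Reyes, Block 5→Kowalski, Block 6→Zhao+Larsen, Block 7→Kowalski+Zhao, Block 8→Dubois+Zhao.
Loads: Kowalski 3, Reyes 3, Dubois 3, Zhao 3, Larsen 1 — all ≤ 3.

3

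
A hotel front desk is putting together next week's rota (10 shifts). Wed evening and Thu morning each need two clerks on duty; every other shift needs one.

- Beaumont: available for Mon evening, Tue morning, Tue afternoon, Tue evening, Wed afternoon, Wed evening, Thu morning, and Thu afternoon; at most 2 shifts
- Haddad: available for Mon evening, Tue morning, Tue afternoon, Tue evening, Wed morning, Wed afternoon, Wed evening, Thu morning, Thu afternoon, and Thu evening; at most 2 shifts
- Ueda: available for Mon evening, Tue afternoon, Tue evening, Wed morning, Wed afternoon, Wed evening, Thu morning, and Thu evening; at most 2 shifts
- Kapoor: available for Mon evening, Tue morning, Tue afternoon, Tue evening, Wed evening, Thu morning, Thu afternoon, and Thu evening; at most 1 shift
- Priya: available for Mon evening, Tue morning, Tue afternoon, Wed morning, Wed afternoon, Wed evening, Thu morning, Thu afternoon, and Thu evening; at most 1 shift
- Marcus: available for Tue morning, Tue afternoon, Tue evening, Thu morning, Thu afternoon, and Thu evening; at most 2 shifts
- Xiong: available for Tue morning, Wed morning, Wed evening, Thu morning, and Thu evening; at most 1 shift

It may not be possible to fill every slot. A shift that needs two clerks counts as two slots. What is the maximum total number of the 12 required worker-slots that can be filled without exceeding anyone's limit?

Total capacity across all clerks is 2+2+2+1+1+2+1 = 11, and 12 slots are needed, so at most 11 can be filled.
An assignment achieving 11: Mon evening→Beaumont, Tue morning→Priya, Tue afternoon→Ueda, Tue evening→Haddad, Wed morning→Haddad, Wed afternoon→Beaumont, Wed evening→Ueda+Xiong, Thu morning→Marcus, Thu afternoon→Kapoor, Thu evening→Marcus.
Loads: Beaumont 2/2, Haddad 2/2, Ueda 2/2, Kapoor 1/1, Priya 1/1, Marcus 2/2, Xiong 1/1.

11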